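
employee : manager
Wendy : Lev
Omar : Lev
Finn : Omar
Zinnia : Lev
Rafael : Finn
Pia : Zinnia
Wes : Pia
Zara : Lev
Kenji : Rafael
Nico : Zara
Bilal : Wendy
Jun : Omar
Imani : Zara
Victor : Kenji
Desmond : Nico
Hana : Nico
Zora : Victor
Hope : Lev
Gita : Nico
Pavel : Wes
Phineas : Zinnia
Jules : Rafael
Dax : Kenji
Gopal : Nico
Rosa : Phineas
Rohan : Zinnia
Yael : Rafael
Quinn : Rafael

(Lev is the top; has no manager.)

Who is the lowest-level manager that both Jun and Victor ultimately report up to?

Omar

Jun's chain of managers is Omar, Lev. Victor's chain of managers is Kenji, Rafael, Finn, Omar, Lev. The first manager that appears in both chains is Omar.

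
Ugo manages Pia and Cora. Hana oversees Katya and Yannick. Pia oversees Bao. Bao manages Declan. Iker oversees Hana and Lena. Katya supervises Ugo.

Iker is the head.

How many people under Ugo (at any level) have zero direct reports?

The people in Ugo's organization with no one reporting to them are Cora, Declan. That is 2.

2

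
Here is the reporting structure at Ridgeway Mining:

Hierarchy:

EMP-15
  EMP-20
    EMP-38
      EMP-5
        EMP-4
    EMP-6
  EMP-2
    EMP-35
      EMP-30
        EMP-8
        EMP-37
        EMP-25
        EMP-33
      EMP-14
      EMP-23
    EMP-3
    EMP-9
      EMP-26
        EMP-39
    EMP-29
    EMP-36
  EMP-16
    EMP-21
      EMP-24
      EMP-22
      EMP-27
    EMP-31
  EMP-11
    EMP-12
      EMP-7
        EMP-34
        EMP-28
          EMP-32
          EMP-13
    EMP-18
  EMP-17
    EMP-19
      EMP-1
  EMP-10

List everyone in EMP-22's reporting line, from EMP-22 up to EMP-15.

EMP-22 -> EMP-21 -> EMP-16 -> EMP-15

EMP-22 reports to EMP-21. EMP-21 reports to EMP-16. EMP-16 reports to EMP-15. EMP-15 is at the top.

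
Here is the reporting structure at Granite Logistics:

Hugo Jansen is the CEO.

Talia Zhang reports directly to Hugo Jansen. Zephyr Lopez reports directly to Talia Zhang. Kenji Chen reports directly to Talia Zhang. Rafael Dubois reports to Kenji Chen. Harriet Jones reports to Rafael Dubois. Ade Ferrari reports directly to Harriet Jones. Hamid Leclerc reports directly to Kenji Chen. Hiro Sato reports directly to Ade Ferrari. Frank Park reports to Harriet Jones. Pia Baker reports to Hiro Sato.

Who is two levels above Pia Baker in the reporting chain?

Pia Baker reports to Hiro Sato, and Hiro Sato reports to Ade Ferrari. So Pia Baker's skip-level manager is Ade Ferrari.

Ade Ferrari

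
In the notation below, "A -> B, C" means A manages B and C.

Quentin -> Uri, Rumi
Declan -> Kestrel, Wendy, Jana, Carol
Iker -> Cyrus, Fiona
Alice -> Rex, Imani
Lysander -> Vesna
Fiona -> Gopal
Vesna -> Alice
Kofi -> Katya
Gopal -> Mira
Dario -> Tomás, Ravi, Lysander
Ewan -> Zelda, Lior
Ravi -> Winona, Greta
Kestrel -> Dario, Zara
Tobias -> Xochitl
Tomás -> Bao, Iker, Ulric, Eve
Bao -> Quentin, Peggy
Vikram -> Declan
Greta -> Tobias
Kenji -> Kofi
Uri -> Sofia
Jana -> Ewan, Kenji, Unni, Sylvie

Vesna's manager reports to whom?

Vesna reports to Lysander, and Lysander reports to Dario. So Vesna's skip-level manager is Dario.

Dario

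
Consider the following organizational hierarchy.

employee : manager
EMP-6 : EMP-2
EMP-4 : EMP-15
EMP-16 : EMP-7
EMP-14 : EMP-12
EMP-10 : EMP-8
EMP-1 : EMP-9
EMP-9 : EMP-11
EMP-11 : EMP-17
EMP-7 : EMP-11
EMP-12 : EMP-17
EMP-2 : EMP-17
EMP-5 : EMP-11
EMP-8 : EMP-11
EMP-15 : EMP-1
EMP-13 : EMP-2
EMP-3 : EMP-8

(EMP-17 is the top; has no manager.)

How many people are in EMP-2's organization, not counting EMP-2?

EMP-2 directly manages EMP-13, EMP-6. EMP-13 has no reports. EMP-6 has no reports. So EMP-2's organization is 2 direct reports plus everyone under them: 1 + 1 = 2.

2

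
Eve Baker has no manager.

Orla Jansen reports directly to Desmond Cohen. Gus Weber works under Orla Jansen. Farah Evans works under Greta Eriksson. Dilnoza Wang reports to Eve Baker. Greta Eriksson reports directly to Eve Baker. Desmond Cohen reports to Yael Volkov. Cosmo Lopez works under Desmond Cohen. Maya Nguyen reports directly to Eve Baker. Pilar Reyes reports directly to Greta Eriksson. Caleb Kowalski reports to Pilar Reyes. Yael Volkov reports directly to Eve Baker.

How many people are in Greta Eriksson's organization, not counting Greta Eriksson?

3

Greta Eriksson directly manages Pilar Reyes, Farah Evans. Under Pilar Reyes: Caleb Kowalski (1). Farah Evans has no reports. So Greta Eriksson's organization is 2 direct reports plus everyone under them: 2 + 1 = 3.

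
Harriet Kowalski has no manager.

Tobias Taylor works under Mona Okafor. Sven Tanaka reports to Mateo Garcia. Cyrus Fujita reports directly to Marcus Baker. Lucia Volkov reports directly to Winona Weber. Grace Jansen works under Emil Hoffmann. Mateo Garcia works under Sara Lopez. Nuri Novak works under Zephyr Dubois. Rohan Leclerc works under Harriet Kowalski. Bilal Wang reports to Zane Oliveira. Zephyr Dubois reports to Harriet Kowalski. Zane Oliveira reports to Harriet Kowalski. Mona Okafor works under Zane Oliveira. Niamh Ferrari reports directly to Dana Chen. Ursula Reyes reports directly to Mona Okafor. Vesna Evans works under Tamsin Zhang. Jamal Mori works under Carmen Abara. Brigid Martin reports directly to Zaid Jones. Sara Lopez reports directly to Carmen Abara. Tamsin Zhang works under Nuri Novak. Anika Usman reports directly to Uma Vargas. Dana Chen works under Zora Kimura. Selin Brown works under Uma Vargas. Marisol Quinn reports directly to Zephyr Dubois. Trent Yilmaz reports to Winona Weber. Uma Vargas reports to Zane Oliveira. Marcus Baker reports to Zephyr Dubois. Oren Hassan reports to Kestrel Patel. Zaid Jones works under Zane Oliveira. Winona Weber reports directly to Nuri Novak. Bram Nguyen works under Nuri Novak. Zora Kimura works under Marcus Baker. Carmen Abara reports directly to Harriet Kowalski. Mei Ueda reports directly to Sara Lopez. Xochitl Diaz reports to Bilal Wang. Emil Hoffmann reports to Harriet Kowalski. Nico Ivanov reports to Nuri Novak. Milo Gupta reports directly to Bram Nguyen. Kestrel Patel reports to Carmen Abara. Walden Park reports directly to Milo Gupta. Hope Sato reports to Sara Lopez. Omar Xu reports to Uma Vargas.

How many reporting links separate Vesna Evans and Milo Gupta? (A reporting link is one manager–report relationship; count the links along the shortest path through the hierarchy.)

4

Vesna Evans is 2 levels below Nuri Novak, and Milo Gupta is 2 levels below Nuri Novak (their lowest common manager). The shortest path runs up from Vesna Evans to Nuri Novak and back down to Milo Gupta: 2 + 2 = 4 links.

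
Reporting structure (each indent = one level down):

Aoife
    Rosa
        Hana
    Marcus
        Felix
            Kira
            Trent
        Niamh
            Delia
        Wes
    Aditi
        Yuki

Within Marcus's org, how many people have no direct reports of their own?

4

The people in Marcus's organization with no one reporting to them are Wes, Delia, Trent, Kira. That is 4.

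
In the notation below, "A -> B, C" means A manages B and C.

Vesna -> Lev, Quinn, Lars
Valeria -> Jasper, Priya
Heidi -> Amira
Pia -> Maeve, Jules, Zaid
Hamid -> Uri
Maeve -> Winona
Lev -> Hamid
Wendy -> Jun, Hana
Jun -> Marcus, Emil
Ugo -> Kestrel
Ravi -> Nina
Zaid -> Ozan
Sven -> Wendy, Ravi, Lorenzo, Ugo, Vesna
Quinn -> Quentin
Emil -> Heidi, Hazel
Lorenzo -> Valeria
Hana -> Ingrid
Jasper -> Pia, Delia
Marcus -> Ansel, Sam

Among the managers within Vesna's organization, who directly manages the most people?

Vesna

Direct-report counts within Vesna's organization: Vesna has 3; Quinn has 1; Lev has 1; Hamid has 1. The largest is 3, held by Vesna.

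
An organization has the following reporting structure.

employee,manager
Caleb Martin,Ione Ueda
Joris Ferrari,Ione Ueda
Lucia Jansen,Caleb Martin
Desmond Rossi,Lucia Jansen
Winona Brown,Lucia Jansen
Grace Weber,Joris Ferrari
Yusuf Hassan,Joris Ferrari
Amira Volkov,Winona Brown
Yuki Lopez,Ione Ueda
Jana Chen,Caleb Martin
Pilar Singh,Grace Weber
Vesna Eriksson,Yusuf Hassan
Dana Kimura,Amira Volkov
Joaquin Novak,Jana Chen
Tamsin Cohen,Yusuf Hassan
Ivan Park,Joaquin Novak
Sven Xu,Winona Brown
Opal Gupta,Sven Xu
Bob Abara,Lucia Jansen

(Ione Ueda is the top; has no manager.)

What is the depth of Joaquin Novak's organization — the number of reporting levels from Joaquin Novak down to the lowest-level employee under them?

The longest chain under Joaquin Novak runs Joaquin Novak → Ivan Park, which is 1 level below Joaquin Novak.

1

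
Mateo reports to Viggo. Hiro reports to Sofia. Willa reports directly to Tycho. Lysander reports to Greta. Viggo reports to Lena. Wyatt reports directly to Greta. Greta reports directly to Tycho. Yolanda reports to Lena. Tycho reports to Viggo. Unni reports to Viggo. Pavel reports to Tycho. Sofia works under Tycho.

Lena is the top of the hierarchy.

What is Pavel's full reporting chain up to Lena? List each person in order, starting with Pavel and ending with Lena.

Pavel reports to Tycho. Tycho reports to Viggo. Viggo reports to Lena. Lena is at the top.

Pavel -> Tycho -> Viggo -> Lena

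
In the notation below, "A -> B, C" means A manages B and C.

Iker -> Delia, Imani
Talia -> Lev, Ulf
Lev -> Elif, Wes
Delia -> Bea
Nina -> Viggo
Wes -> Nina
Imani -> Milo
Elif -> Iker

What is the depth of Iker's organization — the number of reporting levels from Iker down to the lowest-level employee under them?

2

The longest chain under Iker runs Iker → Imani → Milo, which is 2 levels below Iker.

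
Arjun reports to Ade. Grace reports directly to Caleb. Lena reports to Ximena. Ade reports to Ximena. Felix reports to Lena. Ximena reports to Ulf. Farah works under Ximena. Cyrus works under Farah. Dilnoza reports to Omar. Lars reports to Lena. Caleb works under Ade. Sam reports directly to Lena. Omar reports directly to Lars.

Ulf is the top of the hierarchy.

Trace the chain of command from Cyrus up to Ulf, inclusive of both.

Cyrus -> Farah -> Ximena -> Ulf

Cyrus reports to Farah. Farah reports to Ximena. Ximena reports to Ulf. Ulf is at the top.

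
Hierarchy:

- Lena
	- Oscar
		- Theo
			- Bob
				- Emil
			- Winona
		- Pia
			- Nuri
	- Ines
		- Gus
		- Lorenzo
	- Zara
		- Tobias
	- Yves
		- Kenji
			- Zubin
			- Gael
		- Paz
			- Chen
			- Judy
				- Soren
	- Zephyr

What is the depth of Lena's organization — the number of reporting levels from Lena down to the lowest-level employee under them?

The longest chain under Lena runs Lena → Yves → Paz → Judy → Soren, which is 4 levels below Lena.

4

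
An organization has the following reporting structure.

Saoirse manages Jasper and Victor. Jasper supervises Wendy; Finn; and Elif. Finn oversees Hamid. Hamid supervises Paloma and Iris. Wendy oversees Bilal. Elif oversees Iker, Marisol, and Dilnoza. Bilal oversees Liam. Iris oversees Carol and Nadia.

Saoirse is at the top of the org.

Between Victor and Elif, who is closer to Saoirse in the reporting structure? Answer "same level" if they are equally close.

Victor

Victor is 1 level below Saoirse; Elif is 2. Victor is higher.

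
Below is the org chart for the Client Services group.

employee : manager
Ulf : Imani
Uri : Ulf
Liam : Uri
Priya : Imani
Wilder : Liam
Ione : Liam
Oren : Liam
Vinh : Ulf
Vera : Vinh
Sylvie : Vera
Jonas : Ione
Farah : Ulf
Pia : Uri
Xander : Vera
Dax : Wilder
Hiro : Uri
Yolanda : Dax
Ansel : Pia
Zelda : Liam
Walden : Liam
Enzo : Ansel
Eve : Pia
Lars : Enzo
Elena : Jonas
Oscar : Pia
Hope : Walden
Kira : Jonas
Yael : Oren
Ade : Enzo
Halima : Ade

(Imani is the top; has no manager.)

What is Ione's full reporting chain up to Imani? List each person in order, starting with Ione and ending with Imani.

Ione -> Liam -> Uri -> Ulf -> Imani

Ione reports to Liam. Liam reports to Uri. Uri reports to Ulf. Ulf reports to Imani. Imani is at the top.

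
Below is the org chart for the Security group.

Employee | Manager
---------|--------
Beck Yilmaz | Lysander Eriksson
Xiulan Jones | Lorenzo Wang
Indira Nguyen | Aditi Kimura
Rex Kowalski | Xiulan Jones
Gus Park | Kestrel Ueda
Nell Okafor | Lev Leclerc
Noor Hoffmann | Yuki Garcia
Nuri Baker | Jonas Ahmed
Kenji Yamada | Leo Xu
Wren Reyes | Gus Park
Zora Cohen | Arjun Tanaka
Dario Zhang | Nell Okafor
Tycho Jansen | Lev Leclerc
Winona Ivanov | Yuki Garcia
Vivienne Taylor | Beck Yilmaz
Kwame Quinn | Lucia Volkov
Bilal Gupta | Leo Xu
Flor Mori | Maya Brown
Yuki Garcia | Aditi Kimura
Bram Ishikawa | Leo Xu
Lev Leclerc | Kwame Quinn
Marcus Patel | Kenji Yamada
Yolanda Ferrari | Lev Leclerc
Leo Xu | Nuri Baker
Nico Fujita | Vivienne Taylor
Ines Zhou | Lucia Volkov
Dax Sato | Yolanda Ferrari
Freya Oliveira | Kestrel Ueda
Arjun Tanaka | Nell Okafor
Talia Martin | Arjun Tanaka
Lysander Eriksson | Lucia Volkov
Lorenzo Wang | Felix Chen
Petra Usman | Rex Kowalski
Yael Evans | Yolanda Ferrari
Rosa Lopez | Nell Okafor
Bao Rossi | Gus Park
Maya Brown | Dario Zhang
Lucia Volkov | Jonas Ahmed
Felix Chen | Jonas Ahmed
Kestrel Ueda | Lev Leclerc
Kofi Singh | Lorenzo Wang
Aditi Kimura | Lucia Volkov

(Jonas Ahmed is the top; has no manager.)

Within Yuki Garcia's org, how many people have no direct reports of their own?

2

The people in Yuki Garcia's organization with no one reporting to them are Noor Hoffmann, Winona Ivanov. That is 2.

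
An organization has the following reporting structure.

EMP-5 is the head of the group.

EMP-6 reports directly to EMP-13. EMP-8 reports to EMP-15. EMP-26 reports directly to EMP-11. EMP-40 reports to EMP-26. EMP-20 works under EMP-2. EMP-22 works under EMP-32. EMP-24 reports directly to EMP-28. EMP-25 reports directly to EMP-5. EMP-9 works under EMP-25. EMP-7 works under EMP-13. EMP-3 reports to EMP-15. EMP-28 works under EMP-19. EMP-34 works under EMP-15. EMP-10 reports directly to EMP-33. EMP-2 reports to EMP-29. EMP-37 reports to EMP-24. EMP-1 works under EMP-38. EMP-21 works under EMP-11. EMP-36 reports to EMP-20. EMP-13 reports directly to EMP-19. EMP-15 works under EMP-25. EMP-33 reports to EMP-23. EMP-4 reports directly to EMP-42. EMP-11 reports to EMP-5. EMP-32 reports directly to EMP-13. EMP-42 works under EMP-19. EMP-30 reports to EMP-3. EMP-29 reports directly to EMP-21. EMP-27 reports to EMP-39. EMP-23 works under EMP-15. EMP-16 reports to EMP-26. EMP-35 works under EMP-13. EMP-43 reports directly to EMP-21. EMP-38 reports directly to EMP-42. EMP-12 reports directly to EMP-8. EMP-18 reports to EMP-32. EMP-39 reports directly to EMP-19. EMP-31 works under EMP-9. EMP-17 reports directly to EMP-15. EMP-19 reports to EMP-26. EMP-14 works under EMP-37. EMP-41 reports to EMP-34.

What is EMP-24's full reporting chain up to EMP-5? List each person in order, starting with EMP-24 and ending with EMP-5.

EMP-24 reports to EMP-28. EMP-28 reports to EMP-19. EMP-19 reports to EMP-26. EMP-26 reports to EMP-11. EMP-11 reports to EMP-5. EMP-5 is at the top.

EMP-24 -> EMP-28 -> EMP-19 -> EMP-26 -> EMP-11 -> EMP-5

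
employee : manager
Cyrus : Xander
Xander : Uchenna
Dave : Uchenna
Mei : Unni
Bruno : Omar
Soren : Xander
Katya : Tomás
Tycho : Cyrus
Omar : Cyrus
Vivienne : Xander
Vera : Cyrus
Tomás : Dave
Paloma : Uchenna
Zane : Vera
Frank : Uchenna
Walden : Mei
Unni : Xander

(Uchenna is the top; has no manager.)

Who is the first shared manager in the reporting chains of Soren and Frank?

Soren's chain of managers is Xander, Uchenna. Frank's chain of managers is Uchenna. The first manager that appears in both chains is Uchenna.

Uchenna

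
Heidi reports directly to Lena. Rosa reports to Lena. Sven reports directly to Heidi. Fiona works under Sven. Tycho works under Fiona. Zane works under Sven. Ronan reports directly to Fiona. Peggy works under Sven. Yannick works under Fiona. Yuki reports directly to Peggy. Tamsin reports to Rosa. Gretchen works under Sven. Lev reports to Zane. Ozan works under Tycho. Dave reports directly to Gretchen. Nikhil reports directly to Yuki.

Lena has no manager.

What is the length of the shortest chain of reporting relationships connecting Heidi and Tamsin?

Heidi is 1 level below Lena, and Tamsin is 2 levels below Lena (their lowest common manager). The shortest path runs up from Heidi to Lena and back down to Tamsin: 1 + 2 = 3 links.

3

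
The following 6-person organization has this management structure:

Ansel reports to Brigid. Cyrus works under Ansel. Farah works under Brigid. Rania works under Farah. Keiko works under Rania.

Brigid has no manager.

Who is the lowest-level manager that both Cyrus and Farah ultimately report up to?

Brigid

Cyrus's chain of managers is Ansel, Brigid. Farah's chain of managers is Brigid. The first manager that appears in both chains is Brigid.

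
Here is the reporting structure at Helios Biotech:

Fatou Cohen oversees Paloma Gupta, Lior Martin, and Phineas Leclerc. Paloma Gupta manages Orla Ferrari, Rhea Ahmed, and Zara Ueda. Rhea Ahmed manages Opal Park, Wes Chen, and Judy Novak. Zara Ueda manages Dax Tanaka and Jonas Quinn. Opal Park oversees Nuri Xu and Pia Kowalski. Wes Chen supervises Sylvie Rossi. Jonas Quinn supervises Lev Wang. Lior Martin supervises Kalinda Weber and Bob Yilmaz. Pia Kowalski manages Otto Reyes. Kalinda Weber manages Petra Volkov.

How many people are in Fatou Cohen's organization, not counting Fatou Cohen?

Fatou Cohen directly manages Paloma Gupta, Lior Martin, Phineas Leclerc. Under Paloma Gupta: Orla Ferrari, Zara Ueda, Dax Tanaka, Jonas Quinn, Lev Wang, Rhea Ahmed, Judy Novak, Wes Chen, Sylvie Rossi, Opal Park, Pia Kowalski, Otto Reyes, Nuri Xu (13). Under Lior Martin: Kalinda Weber, Petra Volkov, Bob Yilmaz (3). Phineas Leclerc has no reports. So Fatou Cohen's organization is 3 direct reports plus everyone under them: 14 + 4 + 1 = 19.

19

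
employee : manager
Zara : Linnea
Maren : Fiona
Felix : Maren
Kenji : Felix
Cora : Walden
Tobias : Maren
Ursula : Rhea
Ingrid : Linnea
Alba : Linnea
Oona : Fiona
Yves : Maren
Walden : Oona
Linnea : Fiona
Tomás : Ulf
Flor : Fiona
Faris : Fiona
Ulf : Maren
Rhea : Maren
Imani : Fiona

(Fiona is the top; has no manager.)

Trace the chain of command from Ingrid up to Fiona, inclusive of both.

Ingrid reports to Linnea. Linnea reports to Fiona. Fiona is at the top.

Ingrid -> Linnea -> Fiona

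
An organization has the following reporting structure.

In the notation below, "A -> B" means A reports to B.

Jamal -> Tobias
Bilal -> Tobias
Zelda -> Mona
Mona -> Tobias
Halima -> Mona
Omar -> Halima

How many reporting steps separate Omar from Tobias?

3

Chain from Omar up to Tobias: Omar → Halima → Mona → Tobias. That is 3 steps up, so Omar is 3 levels below Tobias.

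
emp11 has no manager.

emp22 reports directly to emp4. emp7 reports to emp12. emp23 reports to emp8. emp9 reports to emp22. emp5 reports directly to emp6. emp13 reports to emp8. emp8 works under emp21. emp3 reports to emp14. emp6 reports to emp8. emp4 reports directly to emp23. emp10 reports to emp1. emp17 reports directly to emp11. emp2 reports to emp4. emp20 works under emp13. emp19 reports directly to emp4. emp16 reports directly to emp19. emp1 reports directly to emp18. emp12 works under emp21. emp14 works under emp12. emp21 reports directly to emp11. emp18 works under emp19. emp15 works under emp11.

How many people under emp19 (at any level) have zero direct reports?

The people in emp19's organization with no one reporting to them are emp16, emp10. That is 2.

2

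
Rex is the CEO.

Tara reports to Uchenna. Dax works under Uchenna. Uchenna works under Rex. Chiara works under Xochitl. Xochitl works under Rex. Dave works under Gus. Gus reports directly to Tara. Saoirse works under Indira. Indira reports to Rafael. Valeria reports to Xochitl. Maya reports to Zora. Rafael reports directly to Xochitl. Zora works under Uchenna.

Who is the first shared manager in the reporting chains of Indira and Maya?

Rex

Indira's chain of managers is Rafael, Xochitl, Rex. Maya's chain of managers is Zora, Uchenna, Rex. The first manager that appears in both chains is Rex.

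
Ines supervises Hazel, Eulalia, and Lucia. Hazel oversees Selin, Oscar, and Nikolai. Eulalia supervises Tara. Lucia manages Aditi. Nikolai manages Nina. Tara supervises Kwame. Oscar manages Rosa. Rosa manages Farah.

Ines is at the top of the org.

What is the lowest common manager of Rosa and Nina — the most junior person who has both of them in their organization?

Rosa's chain of managers is Oscar, Hazel, Ines. Nina's chain of managers is Nikolai, Hazel, Ines. The first manager that appears in both chains is Hazel.

Hazel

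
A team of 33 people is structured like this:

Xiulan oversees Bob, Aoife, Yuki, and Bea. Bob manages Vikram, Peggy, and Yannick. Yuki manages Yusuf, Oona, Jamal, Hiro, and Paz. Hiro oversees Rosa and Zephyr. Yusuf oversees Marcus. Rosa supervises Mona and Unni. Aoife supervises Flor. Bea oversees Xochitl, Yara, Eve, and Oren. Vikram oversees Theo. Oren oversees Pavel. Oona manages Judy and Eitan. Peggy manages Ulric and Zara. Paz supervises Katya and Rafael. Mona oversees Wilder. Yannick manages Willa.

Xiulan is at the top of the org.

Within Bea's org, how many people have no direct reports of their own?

The people in Bea's organization with no one reporting to them are Xochitl, Yara, Eve, Pavel. That is 4.

4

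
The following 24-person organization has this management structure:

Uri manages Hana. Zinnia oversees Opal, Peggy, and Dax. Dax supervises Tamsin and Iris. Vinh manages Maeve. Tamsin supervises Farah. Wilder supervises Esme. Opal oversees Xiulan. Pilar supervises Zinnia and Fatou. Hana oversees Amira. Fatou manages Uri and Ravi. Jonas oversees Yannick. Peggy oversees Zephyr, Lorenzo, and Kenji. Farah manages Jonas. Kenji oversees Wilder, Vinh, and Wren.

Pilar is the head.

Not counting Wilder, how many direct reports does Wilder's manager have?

Wilder reports to Kenji. Kenji's other direct reports are Vinh, Wren — 2 peers.

2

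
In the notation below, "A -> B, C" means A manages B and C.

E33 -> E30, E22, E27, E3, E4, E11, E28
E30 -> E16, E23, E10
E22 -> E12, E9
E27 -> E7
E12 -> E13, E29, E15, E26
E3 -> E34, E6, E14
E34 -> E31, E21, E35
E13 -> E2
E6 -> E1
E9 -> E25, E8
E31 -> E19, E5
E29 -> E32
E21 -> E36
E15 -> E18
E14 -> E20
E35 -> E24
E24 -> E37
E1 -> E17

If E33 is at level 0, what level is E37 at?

Chain from E37 up to E33: E37 → E24 → E35 → E34 → E3 → E33. That is 5 steps up, so E37 is 5 levels below E33.

5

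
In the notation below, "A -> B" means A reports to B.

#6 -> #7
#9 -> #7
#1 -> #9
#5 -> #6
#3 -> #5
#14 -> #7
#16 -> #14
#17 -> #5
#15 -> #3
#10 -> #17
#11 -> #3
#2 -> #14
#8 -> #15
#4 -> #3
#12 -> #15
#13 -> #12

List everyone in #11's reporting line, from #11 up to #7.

#11 reports to #3. #3 reports to #5. #5 reports to #6. #6 reports to #7. #7 is at the top.

#11 -> #3 -> #5 -> #6 -> #7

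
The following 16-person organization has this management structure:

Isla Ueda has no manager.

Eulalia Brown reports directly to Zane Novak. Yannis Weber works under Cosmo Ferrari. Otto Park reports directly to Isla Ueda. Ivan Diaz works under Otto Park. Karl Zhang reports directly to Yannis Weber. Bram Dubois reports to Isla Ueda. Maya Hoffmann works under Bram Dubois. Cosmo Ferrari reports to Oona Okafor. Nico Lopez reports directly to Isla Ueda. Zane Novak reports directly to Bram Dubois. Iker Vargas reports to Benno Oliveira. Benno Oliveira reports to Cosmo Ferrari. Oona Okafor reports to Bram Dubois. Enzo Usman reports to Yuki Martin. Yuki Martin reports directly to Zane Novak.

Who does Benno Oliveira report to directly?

Benno Oliveira reports directly to Cosmo Ferrari.

Cosmo Ferrari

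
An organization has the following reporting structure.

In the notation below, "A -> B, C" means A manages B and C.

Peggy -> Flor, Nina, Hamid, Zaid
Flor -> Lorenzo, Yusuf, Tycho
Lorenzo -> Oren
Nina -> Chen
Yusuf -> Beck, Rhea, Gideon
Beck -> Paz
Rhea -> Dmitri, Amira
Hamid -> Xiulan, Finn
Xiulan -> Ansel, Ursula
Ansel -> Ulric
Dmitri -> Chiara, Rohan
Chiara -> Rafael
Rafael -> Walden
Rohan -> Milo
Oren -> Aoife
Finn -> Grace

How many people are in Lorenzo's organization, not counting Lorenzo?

Lorenzo directly manages Oren. Under Oren: Aoife (1). That's 2 in total.

2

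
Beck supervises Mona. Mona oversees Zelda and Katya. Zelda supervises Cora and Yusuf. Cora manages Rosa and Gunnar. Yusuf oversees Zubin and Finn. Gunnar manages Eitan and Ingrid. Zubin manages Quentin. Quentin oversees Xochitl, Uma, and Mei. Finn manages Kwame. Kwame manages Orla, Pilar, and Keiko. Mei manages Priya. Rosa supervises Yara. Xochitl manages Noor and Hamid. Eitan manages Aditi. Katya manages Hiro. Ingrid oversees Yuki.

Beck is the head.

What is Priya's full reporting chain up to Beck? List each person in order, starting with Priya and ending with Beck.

Priya -> Mei -> Quentin -> Zubin -> Yusuf -> Zelda -> Mona -> Beck

Priya reports to Mei. Mei reports to Quentin. Quentin reports to Zubin. Zubin reports to Yusuf. Yusuf reports to Zelda. Zelda reports to Mona. Mona reports to Beck. Beck is at the top.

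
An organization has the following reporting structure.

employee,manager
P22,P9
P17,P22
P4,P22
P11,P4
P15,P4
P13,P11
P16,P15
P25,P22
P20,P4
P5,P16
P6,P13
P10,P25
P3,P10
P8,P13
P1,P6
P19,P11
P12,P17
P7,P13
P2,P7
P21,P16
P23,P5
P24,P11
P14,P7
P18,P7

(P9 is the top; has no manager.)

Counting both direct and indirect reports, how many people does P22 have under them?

P22 directly manages P17, P4, P25. Under P17: P12 (1). Under P4: P20, P15, P16, P21, P5, P23, P11, P24, P19, P13, P7, P18, P14, P2, P8, P6, P1 (17). Under P25: P10, P3 (2). So P22's organization is 3 direct reports plus everyone under them: 2 + 18 + 3 = 23.

23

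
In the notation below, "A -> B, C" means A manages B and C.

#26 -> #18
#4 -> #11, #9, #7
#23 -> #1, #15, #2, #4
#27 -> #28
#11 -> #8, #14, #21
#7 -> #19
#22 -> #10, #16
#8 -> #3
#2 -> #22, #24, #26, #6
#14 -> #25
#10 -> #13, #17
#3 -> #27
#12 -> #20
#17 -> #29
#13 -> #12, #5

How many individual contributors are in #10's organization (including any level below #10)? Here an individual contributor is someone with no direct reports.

3

The people in #10's organization with no one reporting to them are #29, #5, #20. That is 3.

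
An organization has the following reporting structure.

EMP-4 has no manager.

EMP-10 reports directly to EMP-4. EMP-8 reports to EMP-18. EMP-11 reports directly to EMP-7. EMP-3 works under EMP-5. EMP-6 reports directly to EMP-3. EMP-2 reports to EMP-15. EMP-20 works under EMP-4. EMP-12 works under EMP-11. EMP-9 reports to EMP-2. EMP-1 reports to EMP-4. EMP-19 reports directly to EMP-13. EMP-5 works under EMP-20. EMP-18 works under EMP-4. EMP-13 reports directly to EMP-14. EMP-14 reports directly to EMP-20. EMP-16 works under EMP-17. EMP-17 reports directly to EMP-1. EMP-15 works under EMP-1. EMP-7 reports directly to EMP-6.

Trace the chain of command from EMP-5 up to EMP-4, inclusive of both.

EMP-5 -> EMP-20 -> EMP-4

EMP-5 reports to EMP-20. EMP-20 reports to EMP-4. EMP-4 is at the top.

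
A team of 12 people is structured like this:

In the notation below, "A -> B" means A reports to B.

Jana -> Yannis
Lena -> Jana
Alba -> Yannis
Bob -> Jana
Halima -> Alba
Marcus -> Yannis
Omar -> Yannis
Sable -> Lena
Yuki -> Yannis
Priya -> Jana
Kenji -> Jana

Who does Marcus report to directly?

Marcus reports directly to Yannis.

Yannis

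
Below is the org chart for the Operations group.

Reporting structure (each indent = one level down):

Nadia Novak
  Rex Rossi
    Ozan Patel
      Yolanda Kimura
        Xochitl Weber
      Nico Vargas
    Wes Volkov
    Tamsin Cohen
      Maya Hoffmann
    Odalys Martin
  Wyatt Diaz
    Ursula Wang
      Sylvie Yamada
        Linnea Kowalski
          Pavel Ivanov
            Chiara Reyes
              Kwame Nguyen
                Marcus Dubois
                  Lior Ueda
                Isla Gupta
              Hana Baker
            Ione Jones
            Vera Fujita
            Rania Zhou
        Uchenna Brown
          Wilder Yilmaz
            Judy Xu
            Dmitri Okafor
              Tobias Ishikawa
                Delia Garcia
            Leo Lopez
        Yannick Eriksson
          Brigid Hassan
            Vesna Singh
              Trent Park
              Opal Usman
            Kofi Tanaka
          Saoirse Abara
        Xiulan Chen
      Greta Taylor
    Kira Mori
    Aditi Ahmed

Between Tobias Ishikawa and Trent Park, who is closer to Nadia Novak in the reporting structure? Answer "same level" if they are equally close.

Both Tobias Ishikawa and Trent Park are 7 levels below Nadia Novak.

same level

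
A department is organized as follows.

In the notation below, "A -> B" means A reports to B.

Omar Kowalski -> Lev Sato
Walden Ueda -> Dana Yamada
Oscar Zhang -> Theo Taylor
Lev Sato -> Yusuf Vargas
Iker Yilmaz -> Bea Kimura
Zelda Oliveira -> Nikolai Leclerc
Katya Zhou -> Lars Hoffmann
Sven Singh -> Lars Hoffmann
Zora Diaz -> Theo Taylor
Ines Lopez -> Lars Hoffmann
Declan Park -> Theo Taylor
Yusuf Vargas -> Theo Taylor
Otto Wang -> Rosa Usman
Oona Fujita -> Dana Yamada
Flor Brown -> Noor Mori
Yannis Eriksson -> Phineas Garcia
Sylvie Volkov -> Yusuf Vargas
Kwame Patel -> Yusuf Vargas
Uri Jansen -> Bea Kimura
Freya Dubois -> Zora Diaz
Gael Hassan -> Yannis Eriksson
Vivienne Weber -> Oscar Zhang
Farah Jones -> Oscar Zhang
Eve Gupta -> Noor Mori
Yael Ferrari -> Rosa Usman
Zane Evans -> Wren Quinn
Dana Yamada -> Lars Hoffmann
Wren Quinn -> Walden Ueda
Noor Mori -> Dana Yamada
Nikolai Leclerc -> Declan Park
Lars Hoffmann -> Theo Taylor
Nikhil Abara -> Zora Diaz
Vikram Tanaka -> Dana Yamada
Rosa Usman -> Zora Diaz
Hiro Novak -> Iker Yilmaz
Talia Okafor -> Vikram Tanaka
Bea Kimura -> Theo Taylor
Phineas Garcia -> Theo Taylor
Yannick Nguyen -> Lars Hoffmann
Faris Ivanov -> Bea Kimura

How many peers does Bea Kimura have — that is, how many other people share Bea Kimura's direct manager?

Bea Kimura reports to Theo Taylor. Theo Taylor's other direct reports are Lars Hoffmann, Zora Diaz, Phineas Garcia, Yusuf Vargas, Declan Park, Oscar Zhang — 6 peers.

6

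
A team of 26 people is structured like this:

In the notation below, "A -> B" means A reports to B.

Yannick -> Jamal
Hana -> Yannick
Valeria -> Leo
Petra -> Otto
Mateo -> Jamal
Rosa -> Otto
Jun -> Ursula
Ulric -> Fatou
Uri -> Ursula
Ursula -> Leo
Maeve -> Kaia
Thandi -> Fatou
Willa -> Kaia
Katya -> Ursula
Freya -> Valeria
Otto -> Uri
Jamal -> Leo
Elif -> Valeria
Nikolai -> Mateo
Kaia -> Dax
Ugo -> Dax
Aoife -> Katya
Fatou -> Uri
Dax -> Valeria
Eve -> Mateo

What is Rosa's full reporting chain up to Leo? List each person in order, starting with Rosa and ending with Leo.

Rosa reports to Otto. Otto reports to Uri. Uri reports to Ursula. Ursula reports to Leo. Leo is at the top.

Rosa -> Otto -> Uri -> Ursula -> Leo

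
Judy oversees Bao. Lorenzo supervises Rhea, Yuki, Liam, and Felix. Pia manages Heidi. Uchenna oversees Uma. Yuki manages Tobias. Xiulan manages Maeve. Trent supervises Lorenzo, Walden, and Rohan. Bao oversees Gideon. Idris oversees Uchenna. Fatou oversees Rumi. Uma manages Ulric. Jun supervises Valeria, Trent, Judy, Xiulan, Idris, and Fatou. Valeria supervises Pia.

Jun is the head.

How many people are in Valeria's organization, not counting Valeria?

Valeria directly manages Pia. Under Pia: Heidi (1). That's 2 in total.

2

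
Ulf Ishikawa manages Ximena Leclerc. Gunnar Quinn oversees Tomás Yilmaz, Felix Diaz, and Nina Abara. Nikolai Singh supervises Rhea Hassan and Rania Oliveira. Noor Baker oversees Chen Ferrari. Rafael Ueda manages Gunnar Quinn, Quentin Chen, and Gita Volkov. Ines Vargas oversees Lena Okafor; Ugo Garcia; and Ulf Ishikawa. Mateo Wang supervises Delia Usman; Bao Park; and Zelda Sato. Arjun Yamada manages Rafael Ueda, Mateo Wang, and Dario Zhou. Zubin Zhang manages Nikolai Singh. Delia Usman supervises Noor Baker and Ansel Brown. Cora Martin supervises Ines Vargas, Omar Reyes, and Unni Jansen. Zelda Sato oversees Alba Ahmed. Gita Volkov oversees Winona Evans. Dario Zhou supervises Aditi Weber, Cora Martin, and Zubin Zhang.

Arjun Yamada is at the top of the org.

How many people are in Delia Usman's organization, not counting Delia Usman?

Delia Usman directly manages Noor Baker, Ansel Brown. Under Noor Baker: Chen Ferrari (1). Ansel Brown has no reports. So Delia Usman's organization is 2 direct reports plus everyone under them: 2 + 1 = 3.

3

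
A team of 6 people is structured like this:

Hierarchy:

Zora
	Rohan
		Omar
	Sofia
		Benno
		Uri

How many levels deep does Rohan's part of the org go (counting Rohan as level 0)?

1

The longest chain under Rohan runs Rohan → Omar, which is 1 level below Rohan.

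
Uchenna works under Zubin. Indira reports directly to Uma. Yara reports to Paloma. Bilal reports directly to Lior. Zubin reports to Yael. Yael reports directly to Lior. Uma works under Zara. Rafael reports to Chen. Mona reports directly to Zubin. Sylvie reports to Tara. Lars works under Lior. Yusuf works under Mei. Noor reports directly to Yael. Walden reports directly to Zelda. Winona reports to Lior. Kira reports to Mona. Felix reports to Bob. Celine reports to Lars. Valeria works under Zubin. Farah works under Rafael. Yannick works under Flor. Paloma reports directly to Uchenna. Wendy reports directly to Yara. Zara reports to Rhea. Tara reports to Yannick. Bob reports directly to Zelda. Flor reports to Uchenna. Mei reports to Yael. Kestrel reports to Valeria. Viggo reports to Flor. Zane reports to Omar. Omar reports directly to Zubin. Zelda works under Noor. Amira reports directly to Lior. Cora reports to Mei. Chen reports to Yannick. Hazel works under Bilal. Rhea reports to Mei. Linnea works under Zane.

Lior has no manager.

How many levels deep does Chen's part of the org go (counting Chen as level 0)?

2

The longest chain under Chen runs Chen → Rafael → Farah, which is 2 levels below Chen.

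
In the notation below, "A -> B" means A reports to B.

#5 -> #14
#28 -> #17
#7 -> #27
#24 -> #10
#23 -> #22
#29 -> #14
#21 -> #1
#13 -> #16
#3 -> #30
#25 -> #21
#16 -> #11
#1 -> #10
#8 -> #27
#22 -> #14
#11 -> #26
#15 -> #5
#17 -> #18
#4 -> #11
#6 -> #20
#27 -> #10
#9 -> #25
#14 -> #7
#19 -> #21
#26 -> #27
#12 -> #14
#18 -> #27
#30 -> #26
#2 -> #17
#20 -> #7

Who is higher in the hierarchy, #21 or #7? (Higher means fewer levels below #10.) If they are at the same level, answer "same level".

Both #21 and #7 are 2 levels below #10.

same level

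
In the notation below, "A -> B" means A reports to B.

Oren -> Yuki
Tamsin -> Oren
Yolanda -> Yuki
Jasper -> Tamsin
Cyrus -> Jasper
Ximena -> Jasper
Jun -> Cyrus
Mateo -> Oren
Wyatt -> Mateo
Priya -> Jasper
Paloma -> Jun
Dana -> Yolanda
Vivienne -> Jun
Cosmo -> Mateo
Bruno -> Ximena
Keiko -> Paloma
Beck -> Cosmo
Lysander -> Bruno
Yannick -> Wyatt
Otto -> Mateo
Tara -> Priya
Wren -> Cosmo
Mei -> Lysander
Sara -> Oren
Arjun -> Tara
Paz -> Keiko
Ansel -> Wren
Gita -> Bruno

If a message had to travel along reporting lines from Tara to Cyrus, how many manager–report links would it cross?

3

Tara is 2 levels below Jasper, and Cyrus is 1 level below Jasper (their lowest common manager). The shortest path runs up from Tara to Jasper and back down to Cyrus: 2 + 1 = 3 links.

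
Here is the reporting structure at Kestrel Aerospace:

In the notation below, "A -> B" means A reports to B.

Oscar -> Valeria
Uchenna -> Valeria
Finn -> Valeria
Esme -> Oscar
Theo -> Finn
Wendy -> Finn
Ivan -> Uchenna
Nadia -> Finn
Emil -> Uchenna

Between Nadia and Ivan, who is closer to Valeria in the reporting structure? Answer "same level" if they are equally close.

Both Nadia and Ivan are 2 levels below Valeria.

same level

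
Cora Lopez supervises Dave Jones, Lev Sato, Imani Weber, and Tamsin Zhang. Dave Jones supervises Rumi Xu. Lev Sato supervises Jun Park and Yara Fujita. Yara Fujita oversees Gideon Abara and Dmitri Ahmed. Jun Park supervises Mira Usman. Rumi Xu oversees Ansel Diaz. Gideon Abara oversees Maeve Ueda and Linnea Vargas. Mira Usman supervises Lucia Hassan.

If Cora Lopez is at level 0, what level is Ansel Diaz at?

3

Chain from Ansel Diaz up to Cora Lopez: Ansel Diaz → Rumi Xu → Dave Jones → Cora Lopez. That is 3 steps up, so Ansel Diaz is 3 levels below Cora Lopez.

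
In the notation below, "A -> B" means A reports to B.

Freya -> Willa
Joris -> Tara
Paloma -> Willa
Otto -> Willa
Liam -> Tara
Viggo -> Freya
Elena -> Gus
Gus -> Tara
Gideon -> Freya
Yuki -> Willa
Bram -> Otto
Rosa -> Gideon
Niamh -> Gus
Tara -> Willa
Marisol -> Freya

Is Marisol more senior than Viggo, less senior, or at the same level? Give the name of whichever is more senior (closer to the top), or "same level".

same level

Both Marisol and Viggo are 2 levels below Willa.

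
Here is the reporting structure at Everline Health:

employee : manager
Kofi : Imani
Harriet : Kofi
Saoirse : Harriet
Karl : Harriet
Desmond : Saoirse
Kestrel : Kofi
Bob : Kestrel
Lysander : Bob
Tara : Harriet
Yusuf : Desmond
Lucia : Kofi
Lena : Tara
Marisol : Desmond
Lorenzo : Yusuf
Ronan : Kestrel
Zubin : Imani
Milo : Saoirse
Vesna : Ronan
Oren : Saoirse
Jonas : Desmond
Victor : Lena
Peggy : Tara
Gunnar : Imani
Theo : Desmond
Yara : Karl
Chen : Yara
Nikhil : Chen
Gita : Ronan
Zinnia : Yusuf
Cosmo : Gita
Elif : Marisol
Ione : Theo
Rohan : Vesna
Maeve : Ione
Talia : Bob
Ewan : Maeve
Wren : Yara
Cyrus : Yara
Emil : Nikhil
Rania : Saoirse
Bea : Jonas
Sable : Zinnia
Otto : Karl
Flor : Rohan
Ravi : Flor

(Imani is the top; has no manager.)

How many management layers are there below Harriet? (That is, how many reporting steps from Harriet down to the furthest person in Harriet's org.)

6

The longest chain under Harriet runs Harriet → Saoirse → Desmond → Theo → Ione → Maeve → Ewan, which is 6 levels below Harriet.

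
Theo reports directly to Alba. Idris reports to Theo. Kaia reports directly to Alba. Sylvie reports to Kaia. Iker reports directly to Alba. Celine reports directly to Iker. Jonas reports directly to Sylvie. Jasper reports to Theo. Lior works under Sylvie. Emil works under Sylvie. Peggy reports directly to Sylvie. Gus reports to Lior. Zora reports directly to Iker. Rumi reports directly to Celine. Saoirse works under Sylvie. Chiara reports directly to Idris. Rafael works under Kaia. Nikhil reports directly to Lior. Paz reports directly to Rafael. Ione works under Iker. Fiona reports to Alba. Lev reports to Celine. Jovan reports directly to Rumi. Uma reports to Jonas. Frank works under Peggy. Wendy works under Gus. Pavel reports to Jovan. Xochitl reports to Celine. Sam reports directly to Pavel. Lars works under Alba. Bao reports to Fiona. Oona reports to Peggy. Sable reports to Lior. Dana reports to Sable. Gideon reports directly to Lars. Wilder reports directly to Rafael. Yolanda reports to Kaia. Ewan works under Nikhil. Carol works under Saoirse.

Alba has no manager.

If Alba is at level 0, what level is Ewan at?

Chain from Ewan up to Alba: Ewan → Nikhil → Lior → Sylvie → Kaia → Alba. That is 5 steps up, so Ewan is 5 levels below Alba.

5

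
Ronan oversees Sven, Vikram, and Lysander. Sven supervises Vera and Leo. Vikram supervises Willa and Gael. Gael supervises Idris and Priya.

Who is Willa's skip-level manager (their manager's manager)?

Willa reports to Vikram, and Vikram reports to Ronan. So Willa's skip-level manager is Ronan.

Ronan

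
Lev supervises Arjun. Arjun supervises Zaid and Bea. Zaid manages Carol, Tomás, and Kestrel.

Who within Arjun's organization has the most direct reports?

Zaid

Direct-report counts within Arjun's organization: Arjun has 2; Zaid has 3. The largest is 3, held by Zaid.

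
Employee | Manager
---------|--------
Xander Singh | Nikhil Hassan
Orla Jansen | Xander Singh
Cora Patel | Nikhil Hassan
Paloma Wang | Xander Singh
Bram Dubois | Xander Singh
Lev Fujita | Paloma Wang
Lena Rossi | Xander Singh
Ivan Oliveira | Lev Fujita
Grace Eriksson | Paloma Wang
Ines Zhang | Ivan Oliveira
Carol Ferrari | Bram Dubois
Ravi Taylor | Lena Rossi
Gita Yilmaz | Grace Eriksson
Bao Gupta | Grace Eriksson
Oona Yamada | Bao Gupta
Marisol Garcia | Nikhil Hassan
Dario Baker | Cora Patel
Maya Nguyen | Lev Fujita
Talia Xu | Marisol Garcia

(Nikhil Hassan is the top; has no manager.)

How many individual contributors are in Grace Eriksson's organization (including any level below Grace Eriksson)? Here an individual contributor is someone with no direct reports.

The people in Grace Eriksson's organization with no one reporting to them are Oona Yamada, Gita Yilmaz. That is 2.

2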